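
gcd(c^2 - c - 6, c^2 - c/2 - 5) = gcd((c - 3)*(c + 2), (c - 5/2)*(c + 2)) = c + 2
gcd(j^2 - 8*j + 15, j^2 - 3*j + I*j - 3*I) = j - 3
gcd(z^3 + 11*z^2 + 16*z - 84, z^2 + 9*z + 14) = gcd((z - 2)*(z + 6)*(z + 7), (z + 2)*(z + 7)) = z + 7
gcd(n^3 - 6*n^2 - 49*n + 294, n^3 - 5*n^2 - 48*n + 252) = n^2 + n - 42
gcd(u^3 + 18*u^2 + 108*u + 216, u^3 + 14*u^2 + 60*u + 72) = u^2 + 12*u + 36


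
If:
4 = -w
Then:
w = -4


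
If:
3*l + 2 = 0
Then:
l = -2/3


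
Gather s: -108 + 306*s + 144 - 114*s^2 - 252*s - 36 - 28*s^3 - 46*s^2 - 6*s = -28*s^3 - 160*s^2 + 48*s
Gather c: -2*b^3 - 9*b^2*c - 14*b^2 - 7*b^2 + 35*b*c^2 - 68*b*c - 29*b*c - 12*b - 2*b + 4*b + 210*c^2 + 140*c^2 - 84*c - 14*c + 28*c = -2*b^3 - 21*b^2 - 10*b + c^2*(35*b + 350) + c*(-9*b^2 - 97*b - 70)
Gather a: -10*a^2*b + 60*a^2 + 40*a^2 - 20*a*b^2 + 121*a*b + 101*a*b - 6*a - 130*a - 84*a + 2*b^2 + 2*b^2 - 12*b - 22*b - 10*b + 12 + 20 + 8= a^2*(100 - 10*b) + a*(-20*b^2 + 222*b - 220) + 4*b^2 - 44*b + 40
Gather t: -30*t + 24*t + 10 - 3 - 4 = 3 - 6*t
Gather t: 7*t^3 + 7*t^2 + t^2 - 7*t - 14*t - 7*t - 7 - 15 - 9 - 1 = 7*t^3 + 8*t^2 - 28*t - 32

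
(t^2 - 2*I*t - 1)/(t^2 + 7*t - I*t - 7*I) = (t - I)/(t + 7)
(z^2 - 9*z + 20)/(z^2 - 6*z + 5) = (z - 4)/(z - 1)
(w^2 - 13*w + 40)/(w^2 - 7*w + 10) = (w - 8)/(w - 2)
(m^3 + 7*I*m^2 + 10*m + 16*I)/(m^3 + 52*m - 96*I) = (m + I)/(m - 6*I)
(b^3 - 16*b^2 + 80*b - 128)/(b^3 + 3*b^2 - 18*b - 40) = (b^2 - 12*b + 32)/(b^2 + 7*b + 10)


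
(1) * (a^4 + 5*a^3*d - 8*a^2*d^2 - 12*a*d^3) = a^4 + 5*a^3*d - 8*a^2*d^2 - 12*a*d^3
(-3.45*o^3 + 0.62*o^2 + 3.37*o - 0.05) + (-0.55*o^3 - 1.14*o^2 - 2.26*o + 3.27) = -4.0*o^3 - 0.52*o^2 + 1.11*o + 3.22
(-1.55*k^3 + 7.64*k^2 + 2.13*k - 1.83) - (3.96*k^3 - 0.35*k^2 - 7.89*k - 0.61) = -5.51*k^3 + 7.99*k^2 + 10.02*k - 1.22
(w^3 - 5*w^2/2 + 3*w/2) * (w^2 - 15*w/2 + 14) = w^5 - 10*w^4 + 137*w^3/4 - 185*w^2/4 + 21*w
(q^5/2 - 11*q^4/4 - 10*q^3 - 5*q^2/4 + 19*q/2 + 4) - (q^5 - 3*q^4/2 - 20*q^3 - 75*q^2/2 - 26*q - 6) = -q^5/2 - 5*q^4/4 + 10*q^3 + 145*q^2/4 + 71*q/2 + 10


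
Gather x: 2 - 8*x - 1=1 - 8*x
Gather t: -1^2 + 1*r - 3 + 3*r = 4*r - 4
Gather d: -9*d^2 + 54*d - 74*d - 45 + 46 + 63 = -9*d^2 - 20*d + 64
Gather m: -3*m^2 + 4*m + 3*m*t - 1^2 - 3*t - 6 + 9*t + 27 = -3*m^2 + m*(3*t + 4) + 6*t + 20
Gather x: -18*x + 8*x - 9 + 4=-10*x - 5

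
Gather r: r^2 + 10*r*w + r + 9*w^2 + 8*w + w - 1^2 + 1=r^2 + r*(10*w + 1) + 9*w^2 + 9*w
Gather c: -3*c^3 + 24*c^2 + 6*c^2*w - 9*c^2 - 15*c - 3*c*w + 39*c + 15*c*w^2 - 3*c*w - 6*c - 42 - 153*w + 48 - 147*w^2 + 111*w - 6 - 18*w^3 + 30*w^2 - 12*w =-3*c^3 + c^2*(6*w + 15) + c*(15*w^2 - 6*w + 18) - 18*w^3 - 117*w^2 - 54*w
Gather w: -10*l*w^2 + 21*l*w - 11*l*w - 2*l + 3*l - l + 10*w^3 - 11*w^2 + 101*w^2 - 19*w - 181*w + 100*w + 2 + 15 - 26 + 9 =10*w^3 + w^2*(90 - 10*l) + w*(10*l - 100)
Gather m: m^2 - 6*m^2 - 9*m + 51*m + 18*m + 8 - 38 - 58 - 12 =-5*m^2 + 60*m - 100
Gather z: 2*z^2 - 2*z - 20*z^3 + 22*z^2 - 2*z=-20*z^3 + 24*z^2 - 4*z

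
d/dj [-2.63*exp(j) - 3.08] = -2.63*exp(j)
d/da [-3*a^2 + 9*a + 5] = 9 - 6*a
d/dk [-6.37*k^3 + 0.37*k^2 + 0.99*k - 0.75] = -19.11*k^2 + 0.74*k + 0.99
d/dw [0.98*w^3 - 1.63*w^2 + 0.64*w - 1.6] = 2.94*w^2 - 3.26*w + 0.64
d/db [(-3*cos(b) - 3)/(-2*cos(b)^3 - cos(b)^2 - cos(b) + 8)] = 3*(5*cos(b) + 7*cos(2*b)/2 + cos(3*b) + 25/2)*sin(b)/(2*cos(b)^3 + cos(b)^2 + cos(b) - 8)^2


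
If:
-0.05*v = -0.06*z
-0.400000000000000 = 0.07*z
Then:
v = -6.86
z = -5.71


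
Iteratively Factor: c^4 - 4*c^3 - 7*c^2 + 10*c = (c + 2)*(c^3 - 6*c^2 + 5*c) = (c - 5)*(c + 2)*(c^2 - c) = c*(c - 5)*(c + 2)*(c - 1)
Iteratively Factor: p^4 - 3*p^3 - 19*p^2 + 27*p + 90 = (p - 3)*(p^3 - 19*p - 30) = (p - 3)*(p + 2)*(p^2 - 2*p - 15) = (p - 5)*(p - 3)*(p + 2)*(p + 3)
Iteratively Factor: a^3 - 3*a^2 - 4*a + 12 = (a - 2)*(a^2 - a - 6) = (a - 3)*(a - 2)*(a + 2)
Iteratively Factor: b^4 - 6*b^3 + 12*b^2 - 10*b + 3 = (b - 1)*(b^3 - 5*b^2 + 7*b - 3) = (b - 1)^2*(b^2 - 4*b + 3) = (b - 3)*(b - 1)^2*(b - 1)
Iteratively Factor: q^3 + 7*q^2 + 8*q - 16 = (q + 4)*(q^2 + 3*q - 4) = (q + 4)^2*(q - 1)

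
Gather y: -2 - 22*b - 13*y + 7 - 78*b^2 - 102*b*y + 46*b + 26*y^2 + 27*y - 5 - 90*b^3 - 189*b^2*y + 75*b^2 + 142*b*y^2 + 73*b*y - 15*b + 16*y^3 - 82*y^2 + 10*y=-90*b^3 - 3*b^2 + 9*b + 16*y^3 + y^2*(142*b - 56) + y*(-189*b^2 - 29*b + 24)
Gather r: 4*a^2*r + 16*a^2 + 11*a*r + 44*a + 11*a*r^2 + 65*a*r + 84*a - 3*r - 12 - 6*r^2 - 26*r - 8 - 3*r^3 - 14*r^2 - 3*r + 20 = 16*a^2 + 128*a - 3*r^3 + r^2*(11*a - 20) + r*(4*a^2 + 76*a - 32)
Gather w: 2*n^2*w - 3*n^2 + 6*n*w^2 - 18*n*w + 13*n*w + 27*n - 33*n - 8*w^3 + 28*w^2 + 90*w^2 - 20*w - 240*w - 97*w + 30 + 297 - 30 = -3*n^2 - 6*n - 8*w^3 + w^2*(6*n + 118) + w*(2*n^2 - 5*n - 357) + 297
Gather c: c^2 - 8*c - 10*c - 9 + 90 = c^2 - 18*c + 81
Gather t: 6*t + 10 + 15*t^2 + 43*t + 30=15*t^2 + 49*t + 40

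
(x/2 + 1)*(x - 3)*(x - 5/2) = x^3/2 - 7*x^2/4 - 7*x/4 + 15/2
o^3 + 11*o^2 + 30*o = o*(o + 5)*(o + 6)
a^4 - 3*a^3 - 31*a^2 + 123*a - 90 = (a - 5)*(a - 3)*(a - 1)*(a + 6)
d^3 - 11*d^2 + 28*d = d*(d - 7)*(d - 4)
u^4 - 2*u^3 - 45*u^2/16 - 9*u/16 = u*(u - 3)*(u + 1/4)*(u + 3/4)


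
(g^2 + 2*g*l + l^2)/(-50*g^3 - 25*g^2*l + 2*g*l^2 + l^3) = (-g^2 - 2*g*l - l^2)/(50*g^3 + 25*g^2*l - 2*g*l^2 - l^3)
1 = 1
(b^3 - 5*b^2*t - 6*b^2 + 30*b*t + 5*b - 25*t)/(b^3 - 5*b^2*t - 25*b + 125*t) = (b - 1)/(b + 5)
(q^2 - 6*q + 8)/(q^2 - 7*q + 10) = (q - 4)/(q - 5)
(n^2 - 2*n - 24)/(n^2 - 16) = (n - 6)/(n - 4)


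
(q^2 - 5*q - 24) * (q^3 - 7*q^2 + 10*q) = q^5 - 12*q^4 + 21*q^3 + 118*q^2 - 240*q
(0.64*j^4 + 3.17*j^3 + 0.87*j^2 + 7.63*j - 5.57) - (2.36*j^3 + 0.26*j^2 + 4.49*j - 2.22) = 0.64*j^4 + 0.81*j^3 + 0.61*j^2 + 3.14*j - 3.35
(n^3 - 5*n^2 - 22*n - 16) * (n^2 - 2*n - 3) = n^5 - 7*n^4 - 15*n^3 + 43*n^2 + 98*n + 48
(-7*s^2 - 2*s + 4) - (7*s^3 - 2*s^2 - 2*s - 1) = -7*s^3 - 5*s^2 + 5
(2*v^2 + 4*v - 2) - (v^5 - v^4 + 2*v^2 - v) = -v^5 + v^4 + 5*v - 2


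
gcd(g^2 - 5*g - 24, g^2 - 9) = g + 3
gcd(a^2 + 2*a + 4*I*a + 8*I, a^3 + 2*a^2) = a + 2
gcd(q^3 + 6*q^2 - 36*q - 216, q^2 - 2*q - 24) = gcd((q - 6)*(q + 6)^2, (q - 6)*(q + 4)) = q - 6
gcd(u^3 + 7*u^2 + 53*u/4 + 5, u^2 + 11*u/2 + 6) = u + 4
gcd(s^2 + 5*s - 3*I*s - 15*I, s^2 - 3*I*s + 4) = 1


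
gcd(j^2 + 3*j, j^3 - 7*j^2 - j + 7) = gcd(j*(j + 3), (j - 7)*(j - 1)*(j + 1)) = 1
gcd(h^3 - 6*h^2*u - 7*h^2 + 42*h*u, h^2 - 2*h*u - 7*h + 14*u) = h - 7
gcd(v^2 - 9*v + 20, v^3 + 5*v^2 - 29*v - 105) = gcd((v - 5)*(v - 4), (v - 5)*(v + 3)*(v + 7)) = v - 5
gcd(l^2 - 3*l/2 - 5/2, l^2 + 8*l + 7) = l + 1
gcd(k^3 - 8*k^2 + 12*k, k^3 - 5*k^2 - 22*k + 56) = k - 2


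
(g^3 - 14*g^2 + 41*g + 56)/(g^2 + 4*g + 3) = (g^2 - 15*g + 56)/(g + 3)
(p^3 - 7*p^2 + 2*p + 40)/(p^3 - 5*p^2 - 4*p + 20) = (p - 4)/(p - 2)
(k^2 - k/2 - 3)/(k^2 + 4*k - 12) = (k + 3/2)/(k + 6)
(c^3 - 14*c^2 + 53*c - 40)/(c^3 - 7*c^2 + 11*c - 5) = (c - 8)/(c - 1)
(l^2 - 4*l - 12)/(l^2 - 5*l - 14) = (l - 6)/(l - 7)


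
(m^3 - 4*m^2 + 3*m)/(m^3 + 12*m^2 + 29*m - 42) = m*(m - 3)/(m^2 + 13*m + 42)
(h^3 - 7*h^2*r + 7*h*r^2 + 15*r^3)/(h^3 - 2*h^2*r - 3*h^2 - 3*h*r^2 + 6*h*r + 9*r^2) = (h - 5*r)/(h - 3)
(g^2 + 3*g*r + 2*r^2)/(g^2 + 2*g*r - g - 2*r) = (g + r)/(g - 1)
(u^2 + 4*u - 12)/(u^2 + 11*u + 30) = (u - 2)/(u + 5)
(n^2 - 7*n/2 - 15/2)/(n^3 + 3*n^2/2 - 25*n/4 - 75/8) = 4*(n - 5)/(4*n^2 - 25)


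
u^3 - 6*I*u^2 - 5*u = u*(u - 5*I)*(u - I)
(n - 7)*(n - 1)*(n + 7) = n^3 - n^2 - 49*n + 49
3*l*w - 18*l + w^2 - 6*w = (3*l + w)*(w - 6)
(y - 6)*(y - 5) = y^2 - 11*y + 30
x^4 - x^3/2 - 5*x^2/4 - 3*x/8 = x*(x - 3/2)*(x + 1/2)^2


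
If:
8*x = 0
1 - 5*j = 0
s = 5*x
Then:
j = 1/5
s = 0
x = 0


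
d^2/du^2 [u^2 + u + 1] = 2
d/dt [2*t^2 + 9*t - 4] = 4*t + 9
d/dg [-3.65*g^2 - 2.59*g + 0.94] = -7.3*g - 2.59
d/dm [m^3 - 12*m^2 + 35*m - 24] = 3*m^2 - 24*m + 35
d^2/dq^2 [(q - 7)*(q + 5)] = 2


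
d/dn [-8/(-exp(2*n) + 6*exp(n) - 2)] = 16*(3 - exp(n))*exp(n)/(exp(2*n) - 6*exp(n) + 2)^2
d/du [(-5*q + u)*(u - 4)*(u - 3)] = -10*q*u + 35*q + 3*u^2 - 14*u + 12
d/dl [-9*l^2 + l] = 1 - 18*l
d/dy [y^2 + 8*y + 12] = 2*y + 8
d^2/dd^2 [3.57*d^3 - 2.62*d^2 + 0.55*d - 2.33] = 21.42*d - 5.24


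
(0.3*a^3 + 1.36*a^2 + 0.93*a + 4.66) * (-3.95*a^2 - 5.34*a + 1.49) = -1.185*a^5 - 6.974*a^4 - 10.4889*a^3 - 21.3468*a^2 - 23.4987*a + 6.9434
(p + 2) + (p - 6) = 2*p - 4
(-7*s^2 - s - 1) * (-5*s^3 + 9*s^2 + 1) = 35*s^5 - 58*s^4 - 4*s^3 - 16*s^2 - s - 1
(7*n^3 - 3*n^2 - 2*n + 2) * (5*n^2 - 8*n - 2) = 35*n^5 - 71*n^4 + 32*n^2 - 12*n - 4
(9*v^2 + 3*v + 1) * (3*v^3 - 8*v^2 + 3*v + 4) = 27*v^5 - 63*v^4 + 6*v^3 + 37*v^2 + 15*v + 4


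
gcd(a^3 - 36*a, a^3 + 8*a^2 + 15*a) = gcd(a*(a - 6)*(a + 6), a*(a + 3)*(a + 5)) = a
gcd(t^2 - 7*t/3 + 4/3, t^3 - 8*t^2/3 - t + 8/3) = t - 1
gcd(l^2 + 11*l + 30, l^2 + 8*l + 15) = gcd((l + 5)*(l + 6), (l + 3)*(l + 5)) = l + 5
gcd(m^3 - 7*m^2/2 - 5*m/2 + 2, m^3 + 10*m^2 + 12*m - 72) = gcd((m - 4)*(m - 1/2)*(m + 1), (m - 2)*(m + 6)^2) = 1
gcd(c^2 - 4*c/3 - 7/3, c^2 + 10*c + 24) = 1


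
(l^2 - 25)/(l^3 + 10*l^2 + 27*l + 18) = (l^2 - 25)/(l^3 + 10*l^2 + 27*l + 18)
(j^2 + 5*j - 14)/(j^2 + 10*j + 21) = (j - 2)/(j + 3)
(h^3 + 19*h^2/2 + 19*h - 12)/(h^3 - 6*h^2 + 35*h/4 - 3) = 2*(h^2 + 10*h + 24)/(2*h^2 - 11*h + 12)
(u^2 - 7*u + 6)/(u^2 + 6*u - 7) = (u - 6)/(u + 7)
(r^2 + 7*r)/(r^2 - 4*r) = (r + 7)/(r - 4)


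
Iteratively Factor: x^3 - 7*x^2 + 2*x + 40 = (x + 2)*(x^2 - 9*x + 20) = (x - 4)*(x + 2)*(x - 5)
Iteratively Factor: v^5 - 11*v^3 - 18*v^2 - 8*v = (v)*(v^4 - 11*v^2 - 18*v - 8) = v*(v + 1)*(v^3 - v^2 - 10*v - 8) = v*(v + 1)*(v + 2)*(v^2 - 3*v - 4) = v*(v + 1)^2*(v + 2)*(v - 4)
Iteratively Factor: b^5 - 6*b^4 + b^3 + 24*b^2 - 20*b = (b + 2)*(b^4 - 8*b^3 + 17*b^2 - 10*b) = (b - 5)*(b + 2)*(b^3 - 3*b^2 + 2*b) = b*(b - 5)*(b + 2)*(b^2 - 3*b + 2) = b*(b - 5)*(b - 1)*(b + 2)*(b - 2)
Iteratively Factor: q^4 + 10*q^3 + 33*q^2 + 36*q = (q)*(q^3 + 10*q^2 + 33*q + 36) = q*(q + 3)*(q^2 + 7*q + 12) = q*(q + 3)*(q + 4)*(q + 3)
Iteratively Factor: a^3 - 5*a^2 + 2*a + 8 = (a + 1)*(a^2 - 6*a + 8) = (a - 4)*(a + 1)*(a - 2)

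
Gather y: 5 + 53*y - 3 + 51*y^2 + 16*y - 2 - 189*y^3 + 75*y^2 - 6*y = -189*y^3 + 126*y^2 + 63*y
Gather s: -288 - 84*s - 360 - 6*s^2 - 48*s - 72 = -6*s^2 - 132*s - 720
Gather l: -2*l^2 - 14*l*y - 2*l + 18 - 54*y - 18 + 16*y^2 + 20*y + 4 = -2*l^2 + l*(-14*y - 2) + 16*y^2 - 34*y + 4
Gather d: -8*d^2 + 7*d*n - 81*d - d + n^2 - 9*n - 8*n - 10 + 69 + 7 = -8*d^2 + d*(7*n - 82) + n^2 - 17*n + 66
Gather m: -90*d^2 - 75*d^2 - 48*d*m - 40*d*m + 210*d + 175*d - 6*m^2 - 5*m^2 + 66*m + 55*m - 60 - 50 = -165*d^2 + 385*d - 11*m^2 + m*(121 - 88*d) - 110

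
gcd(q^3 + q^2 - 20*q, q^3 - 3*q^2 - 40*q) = q^2 + 5*q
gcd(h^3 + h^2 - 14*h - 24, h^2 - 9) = h + 3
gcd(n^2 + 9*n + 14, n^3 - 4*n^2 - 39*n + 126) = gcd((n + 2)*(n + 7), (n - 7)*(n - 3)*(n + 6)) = 1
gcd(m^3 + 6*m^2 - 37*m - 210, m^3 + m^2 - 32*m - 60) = m^2 - m - 30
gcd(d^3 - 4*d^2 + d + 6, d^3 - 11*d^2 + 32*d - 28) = d - 2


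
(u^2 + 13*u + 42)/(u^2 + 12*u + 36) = (u + 7)/(u + 6)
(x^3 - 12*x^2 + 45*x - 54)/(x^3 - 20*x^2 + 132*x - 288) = (x^2 - 6*x + 9)/(x^2 - 14*x + 48)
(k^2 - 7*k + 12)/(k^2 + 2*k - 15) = (k - 4)/(k + 5)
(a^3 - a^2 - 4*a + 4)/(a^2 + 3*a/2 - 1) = 2*(a^2 - 3*a + 2)/(2*a - 1)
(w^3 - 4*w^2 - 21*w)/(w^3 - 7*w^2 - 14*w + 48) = w*(w - 7)/(w^2 - 10*w + 16)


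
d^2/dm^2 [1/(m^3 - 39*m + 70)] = 6*(-m*(m^3 - 39*m + 70) + 3*(m^2 - 13)^2)/(m^3 - 39*m + 70)^3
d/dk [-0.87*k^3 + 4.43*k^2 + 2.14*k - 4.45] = -2.61*k^2 + 8.86*k + 2.14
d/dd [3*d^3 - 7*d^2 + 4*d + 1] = 9*d^2 - 14*d + 4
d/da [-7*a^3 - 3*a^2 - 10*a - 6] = -21*a^2 - 6*a - 10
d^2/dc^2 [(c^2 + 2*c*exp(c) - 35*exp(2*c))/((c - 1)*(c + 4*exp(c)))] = 2*((c - 1)^2*(c + 4*exp(c))^2*(c*exp(c) - 70*exp(2*c) + 2*exp(c) + 1) + 2*(c - 1)^2*(c + 4*exp(c))*(-(4*exp(c) + 1)*(c*exp(c) + c - 35*exp(2*c) + exp(c)) + (-c^2 - 2*c*exp(c) + 35*exp(2*c))*exp(c)) + (c - 1)^2*(4*exp(c) + 1)^2*(c^2 + 2*c*exp(c) - 35*exp(2*c)) + 2*(c - 1)*(c + 4*exp(c))^2*(-c*exp(c) - c + 35*exp(2*c) - exp(c)) + (c - 1)*(c + 4*exp(c))*(4*exp(c) + 1)*(c^2 + 2*c*exp(c) - 35*exp(2*c)) + (c + 4*exp(c))^2*(c^2 + 2*c*exp(c) - 35*exp(2*c)))/((c - 1)^3*(c + 4*exp(c))^3)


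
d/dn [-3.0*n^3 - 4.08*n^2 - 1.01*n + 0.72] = -9.0*n^2 - 8.16*n - 1.01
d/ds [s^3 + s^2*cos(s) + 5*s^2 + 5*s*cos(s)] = -s^2*sin(s) + 3*s^2 - 5*s*sin(s) + 2*s*cos(s) + 10*s + 5*cos(s)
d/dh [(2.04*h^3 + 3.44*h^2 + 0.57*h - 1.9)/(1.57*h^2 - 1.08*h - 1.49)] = (3.2028*h^4 - 4.4064*h^3 - 13.7289*h^2 - 4.2852*h - 2.9013)/(2.4649*h^4 - 3.3912*h^3 - 3.5122*h^2 + 3.2184*h + 2.2201)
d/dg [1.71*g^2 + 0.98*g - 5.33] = 3.42*g + 0.98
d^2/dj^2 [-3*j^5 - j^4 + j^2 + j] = -60*j^3 - 12*j^2 + 2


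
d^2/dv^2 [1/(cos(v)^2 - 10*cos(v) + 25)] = 2*(-5*cos(v) - cos(2*v) + 2)/(cos(v) - 5)^4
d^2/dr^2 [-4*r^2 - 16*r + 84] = -8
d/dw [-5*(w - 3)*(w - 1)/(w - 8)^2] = 10*(6*w - 13)/(w^3 - 24*w^2 + 192*w - 512)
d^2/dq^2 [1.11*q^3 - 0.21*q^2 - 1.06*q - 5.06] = 6.66*q - 0.42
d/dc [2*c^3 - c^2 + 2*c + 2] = 6*c^2 - 2*c + 2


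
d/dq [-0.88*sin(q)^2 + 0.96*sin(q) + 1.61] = (0.96 - 1.76*sin(q))*cos(q)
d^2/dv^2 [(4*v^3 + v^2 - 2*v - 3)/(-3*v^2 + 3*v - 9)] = 6*(v^3 + 6*v^2 - 15*v - 1)/(v^6 - 3*v^5 + 12*v^4 - 19*v^3 + 36*v^2 - 27*v + 27)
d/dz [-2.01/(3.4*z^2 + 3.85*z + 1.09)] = (13.668*z + 7.7385)/(3.4*z^2 + 3.85*z + 1.09)^2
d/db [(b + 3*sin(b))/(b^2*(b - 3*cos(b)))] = (3*sqrt(2)*b^2*cos(b + pi/4) - 2*b^2 - 9*b*sin(b) + 3*b*cos(b) - 9*b + 9*sin(2*b))/(b^3*(b - 3*cos(b))^2)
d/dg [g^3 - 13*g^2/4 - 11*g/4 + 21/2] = 3*g^2 - 13*g/2 - 11/4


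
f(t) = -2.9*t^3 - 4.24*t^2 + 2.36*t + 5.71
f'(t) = -8.7*t^2 - 8.48*t + 2.36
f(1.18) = -2.17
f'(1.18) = -19.76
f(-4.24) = 140.53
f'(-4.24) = -118.09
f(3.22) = -127.47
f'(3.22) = -115.15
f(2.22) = -41.68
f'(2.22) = -59.34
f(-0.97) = 2.08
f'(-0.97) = 2.40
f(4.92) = -430.69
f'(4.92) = -249.96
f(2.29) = -45.95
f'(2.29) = -62.68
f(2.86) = -90.06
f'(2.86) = -93.06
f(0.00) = 5.71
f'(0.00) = 2.36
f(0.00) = 5.71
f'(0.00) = 2.36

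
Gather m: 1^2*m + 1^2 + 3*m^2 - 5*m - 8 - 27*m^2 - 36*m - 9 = -24*m^2 - 40*m - 16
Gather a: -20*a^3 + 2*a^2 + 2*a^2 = -20*a^3 + 4*a^2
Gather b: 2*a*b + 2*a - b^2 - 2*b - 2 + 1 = 2*a - b^2 + b*(2*a - 2) - 1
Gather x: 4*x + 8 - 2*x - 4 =2*x + 4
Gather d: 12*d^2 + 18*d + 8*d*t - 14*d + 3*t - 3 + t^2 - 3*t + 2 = 12*d^2 + d*(8*t + 4) + t^2 - 1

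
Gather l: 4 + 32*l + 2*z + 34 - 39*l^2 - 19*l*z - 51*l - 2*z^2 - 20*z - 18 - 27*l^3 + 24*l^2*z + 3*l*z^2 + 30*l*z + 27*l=-27*l^3 + l^2*(24*z - 39) + l*(3*z^2 + 11*z + 8) - 2*z^2 - 18*z + 20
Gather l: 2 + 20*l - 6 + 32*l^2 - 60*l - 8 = 32*l^2 - 40*l - 12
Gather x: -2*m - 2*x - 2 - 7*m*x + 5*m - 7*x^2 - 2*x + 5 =3*m - 7*x^2 + x*(-7*m - 4) + 3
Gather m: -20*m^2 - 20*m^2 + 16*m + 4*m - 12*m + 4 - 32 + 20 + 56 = -40*m^2 + 8*m + 48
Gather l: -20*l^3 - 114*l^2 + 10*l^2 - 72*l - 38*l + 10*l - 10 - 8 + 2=-20*l^3 - 104*l^2 - 100*l - 16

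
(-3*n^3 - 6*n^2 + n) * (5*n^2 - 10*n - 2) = -15*n^5 + 71*n^3 + 2*n^2 - 2*n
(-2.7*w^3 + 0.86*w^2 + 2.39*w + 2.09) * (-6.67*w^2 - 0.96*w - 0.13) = 18.009*w^5 - 3.1442*w^4 - 16.4159*w^3 - 16.3465*w^2 - 2.3171*w - 0.2717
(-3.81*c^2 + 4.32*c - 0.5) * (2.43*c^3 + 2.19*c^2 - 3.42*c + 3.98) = -9.2583*c^5 + 2.1537*c^4 + 21.276*c^3 - 31.0332*c^2 + 18.9036*c - 1.99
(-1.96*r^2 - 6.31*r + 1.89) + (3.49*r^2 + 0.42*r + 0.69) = 1.53*r^2 - 5.89*r + 2.58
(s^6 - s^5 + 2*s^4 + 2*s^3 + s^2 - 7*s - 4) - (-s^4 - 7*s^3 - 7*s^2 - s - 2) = s^6 - s^5 + 3*s^4 + 9*s^3 + 8*s^2 - 6*s - 2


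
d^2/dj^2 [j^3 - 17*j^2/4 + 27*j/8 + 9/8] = 6*j - 17/2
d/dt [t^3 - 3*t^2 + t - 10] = 3*t^2 - 6*t + 1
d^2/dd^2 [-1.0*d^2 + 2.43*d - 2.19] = -2.00000000000000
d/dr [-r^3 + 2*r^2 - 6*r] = -3*r^2 + 4*r - 6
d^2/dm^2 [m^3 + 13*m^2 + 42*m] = 6*m + 26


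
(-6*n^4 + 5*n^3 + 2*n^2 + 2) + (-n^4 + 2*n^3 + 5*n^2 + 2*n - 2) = -7*n^4 + 7*n^3 + 7*n^2 + 2*n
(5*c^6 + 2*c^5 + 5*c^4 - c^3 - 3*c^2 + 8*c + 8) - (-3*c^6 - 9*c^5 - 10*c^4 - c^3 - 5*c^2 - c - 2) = 8*c^6 + 11*c^5 + 15*c^4 + 2*c^2 + 9*c + 10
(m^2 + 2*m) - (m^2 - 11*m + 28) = 13*m - 28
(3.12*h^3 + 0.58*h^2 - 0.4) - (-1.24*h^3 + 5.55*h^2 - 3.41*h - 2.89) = 4.36*h^3 - 4.97*h^2 + 3.41*h + 2.49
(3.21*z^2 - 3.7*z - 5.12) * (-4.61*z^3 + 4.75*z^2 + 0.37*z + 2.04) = -14.7981*z^5 + 32.3045*z^4 + 7.2159*z^3 - 19.1406*z^2 - 9.4424*z - 10.4448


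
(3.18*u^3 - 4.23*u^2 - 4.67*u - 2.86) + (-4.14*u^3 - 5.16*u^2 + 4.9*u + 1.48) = -0.96*u^3 - 9.39*u^2 + 0.23*u - 1.38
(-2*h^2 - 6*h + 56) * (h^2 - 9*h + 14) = -2*h^4 + 12*h^3 + 82*h^2 - 588*h + 784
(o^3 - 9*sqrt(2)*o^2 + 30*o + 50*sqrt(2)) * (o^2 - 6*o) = o^5 - 9*sqrt(2)*o^4 - 6*o^4 + 30*o^3 + 54*sqrt(2)*o^3 - 180*o^2 + 50*sqrt(2)*o^2 - 300*sqrt(2)*o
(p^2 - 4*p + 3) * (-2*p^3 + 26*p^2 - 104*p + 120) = -2*p^5 + 34*p^4 - 214*p^3 + 614*p^2 - 792*p + 360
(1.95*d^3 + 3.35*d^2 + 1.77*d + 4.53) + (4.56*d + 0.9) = 1.95*d^3 + 3.35*d^2 + 6.33*d + 5.43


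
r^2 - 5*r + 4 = (r - 4)*(r - 1)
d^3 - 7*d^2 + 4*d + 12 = (d - 6)*(d - 2)*(d + 1)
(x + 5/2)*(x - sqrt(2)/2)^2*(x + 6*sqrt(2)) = x^4 + 5*x^3/2 + 5*sqrt(2)*x^3 - 23*x^2/2 + 25*sqrt(2)*x^2/2 - 115*x/4 + 3*sqrt(2)*x + 15*sqrt(2)/2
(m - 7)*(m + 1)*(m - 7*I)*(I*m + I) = I*m^4 + 7*m^3 - 5*I*m^3 - 35*m^2 - 13*I*m^2 - 91*m - 7*I*m - 49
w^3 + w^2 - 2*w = w*(w - 1)*(w + 2)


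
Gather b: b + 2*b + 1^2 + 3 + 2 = 3*b + 6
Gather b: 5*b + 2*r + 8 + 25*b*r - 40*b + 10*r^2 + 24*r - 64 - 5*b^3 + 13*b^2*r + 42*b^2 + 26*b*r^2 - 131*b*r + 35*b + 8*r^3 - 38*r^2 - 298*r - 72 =-5*b^3 + b^2*(13*r + 42) + b*(26*r^2 - 106*r) + 8*r^3 - 28*r^2 - 272*r - 128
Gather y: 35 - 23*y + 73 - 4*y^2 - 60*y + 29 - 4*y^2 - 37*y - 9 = -8*y^2 - 120*y + 128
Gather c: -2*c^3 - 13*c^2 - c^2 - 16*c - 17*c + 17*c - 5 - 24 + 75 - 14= -2*c^3 - 14*c^2 - 16*c + 32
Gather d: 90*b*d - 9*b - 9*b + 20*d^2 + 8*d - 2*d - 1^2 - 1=-18*b + 20*d^2 + d*(90*b + 6) - 2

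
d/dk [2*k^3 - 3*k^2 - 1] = 6*k*(k - 1)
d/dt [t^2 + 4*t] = 2*t + 4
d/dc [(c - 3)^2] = 2*c - 6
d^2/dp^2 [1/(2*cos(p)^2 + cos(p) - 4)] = (-16*sin(p)^4 + 41*sin(p)^2 + 7*cos(p)/2 - 3*cos(3*p)/2 - 7)/(-2*sin(p)^2 + cos(p) - 2)^3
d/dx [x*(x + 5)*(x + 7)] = 3*x^2 + 24*x + 35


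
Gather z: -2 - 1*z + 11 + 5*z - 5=4*z + 4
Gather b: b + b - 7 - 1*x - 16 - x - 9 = 2*b - 2*x - 32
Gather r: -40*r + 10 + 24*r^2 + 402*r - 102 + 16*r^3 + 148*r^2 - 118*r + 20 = 16*r^3 + 172*r^2 + 244*r - 72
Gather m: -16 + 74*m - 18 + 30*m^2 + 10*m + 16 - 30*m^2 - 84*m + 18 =0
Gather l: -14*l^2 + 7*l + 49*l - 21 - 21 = -14*l^2 + 56*l - 42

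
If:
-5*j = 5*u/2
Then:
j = -u/2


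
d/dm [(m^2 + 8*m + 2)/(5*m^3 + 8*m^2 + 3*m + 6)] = (-5*m^4 - 80*m^3 - 91*m^2 - 20*m + 42)/(25*m^6 + 80*m^5 + 94*m^4 + 108*m^3 + 105*m^2 + 36*m + 36)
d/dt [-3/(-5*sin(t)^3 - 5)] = -9*sin(t)^2*cos(t)/(5*(sin(t)^3 + 1)^2)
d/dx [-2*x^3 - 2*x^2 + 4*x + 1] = -6*x^2 - 4*x + 4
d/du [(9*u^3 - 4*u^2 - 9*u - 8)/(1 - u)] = (-18*u^3 + 31*u^2 - 8*u - 17)/(u^2 - 2*u + 1)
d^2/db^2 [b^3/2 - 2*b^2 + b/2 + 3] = 3*b - 4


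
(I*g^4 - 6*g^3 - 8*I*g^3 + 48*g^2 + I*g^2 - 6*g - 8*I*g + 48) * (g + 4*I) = I*g^5 - 10*g^4 - 8*I*g^4 + 80*g^3 - 23*I*g^3 - 10*g^2 + 184*I*g^2 + 80*g - 24*I*g + 192*I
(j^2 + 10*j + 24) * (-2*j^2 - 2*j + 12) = -2*j^4 - 22*j^3 - 56*j^2 + 72*j + 288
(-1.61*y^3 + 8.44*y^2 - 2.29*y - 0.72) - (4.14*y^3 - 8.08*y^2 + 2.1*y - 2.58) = -5.75*y^3 + 16.52*y^2 - 4.39*y + 1.86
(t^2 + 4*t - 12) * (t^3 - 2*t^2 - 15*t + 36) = t^5 + 2*t^4 - 35*t^3 + 324*t - 432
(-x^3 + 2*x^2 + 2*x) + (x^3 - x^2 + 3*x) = x^2 + 5*x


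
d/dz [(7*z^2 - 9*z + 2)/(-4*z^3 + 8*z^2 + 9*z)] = (28*z^4 - 72*z^3 + 159*z^2 - 32*z - 18)/(z^2*(16*z^4 - 64*z^3 - 8*z^2 + 144*z + 81))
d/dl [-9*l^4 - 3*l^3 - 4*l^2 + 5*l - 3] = -36*l^3 - 9*l^2 - 8*l + 5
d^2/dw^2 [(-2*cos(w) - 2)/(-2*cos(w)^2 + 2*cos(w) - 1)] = 2*(36*sin(w)^4*cos(w) + 20*sin(w)^4 - 14*sin(w)^2 + 13*cos(w) - 2*cos(5*w) - 14)/(2*sin(w)^2 + 2*cos(w) - 3)^3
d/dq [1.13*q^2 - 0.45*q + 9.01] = 2.26*q - 0.45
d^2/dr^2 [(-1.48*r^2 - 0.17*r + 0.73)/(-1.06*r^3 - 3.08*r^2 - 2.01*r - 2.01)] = (3.325856*r^6 + 1.14607199999998*r^5 - 25.4323680000001*r^4 - 98.102692*r^3 - 110.203188*r^2 - 24.098292*r + 13.725084)/(1.191016*r^9 + 10.382064*r^8 + 36.94206*r^7 + 75.366908*r^6 + 109.423998*r^5 + 120.228552*r^4 + 95.629167*r^3 + 61.692327*r^2 + 24.361803*r + 8.120601)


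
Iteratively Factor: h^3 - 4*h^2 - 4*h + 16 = (h - 4)*(h^2 - 4) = (h - 4)*(h - 2)*(h + 2)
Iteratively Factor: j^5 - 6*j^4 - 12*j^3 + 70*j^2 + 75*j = (j - 5)*(j^4 - j^3 - 17*j^2 - 15*j) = (j - 5)*(j + 1)*(j^3 - 2*j^2 - 15*j) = j*(j - 5)*(j + 1)*(j^2 - 2*j - 15) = j*(j - 5)*(j + 1)*(j + 3)*(j - 5)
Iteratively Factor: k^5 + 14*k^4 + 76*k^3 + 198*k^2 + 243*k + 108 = (k + 3)*(k^4 + 11*k^3 + 43*k^2 + 69*k + 36) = (k + 3)^2*(k^3 + 8*k^2 + 19*k + 12) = (k + 3)^2*(k + 4)*(k^2 + 4*k + 3) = (k + 1)*(k + 3)^2*(k + 4)*(k + 3)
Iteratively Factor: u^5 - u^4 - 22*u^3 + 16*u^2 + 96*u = (u - 3)*(u^4 + 2*u^3 - 16*u^2 - 32*u) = (u - 3)*(u + 4)*(u^3 - 2*u^2 - 8*u) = u*(u - 3)*(u + 4)*(u^2 - 2*u - 8) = u*(u - 4)*(u - 3)*(u + 4)*(u + 2)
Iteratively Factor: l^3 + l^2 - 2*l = (l + 2)*(l^2 - l) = (l - 1)*(l + 2)*(l)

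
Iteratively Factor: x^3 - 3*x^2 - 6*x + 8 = (x + 2)*(x^2 - 5*x + 4) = (x - 4)*(x + 2)*(x - 1)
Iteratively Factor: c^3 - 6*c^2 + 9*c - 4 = (c - 4)*(c^2 - 2*c + 1) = (c - 4)*(c - 1)*(c - 1)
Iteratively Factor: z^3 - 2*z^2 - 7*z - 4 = (z - 4)*(z^2 + 2*z + 1) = (z - 4)*(z + 1)*(z + 1)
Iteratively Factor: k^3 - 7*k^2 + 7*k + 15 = (k + 1)*(k^2 - 8*k + 15) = (k - 5)*(k + 1)*(k - 3)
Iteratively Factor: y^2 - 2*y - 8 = (y - 4)*(y + 2)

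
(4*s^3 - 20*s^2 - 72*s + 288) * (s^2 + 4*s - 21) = 4*s^5 - 4*s^4 - 236*s^3 + 420*s^2 + 2664*s - 6048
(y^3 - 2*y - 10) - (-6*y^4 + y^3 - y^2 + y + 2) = 6*y^4 + y^2 - 3*y - 12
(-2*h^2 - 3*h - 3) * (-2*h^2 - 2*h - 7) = 4*h^4 + 10*h^3 + 26*h^2 + 27*h + 21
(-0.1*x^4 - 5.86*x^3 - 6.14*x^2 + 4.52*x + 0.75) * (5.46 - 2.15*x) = 0.215*x^5 + 12.053*x^4 - 18.7946*x^3 - 43.2424*x^2 + 23.0667*x + 4.095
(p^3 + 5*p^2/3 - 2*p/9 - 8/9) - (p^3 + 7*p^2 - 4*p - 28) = -16*p^2/3 + 34*p/9 + 244/9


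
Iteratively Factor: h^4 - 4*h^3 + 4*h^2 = (h)*(h^3 - 4*h^2 + 4*h) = h*(h - 2)*(h^2 - 2*h) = h*(h - 2)^2*(h)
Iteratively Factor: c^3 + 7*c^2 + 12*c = (c + 3)*(c^2 + 4*c) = (c + 3)*(c + 4)*(c)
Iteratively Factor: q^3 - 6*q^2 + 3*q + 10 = (q - 2)*(q^2 - 4*q - 5) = (q - 5)*(q - 2)*(q + 1)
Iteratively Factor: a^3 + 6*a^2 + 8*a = (a)*(a^2 + 6*a + 8) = a*(a + 2)*(a + 4)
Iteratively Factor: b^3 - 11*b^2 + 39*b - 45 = (b - 3)*(b^2 - 8*b + 15) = (b - 5)*(b - 3)*(b - 3)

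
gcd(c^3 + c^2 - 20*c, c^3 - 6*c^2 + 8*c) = c^2 - 4*c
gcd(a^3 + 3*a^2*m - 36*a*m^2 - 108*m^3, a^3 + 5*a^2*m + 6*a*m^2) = a + 3*m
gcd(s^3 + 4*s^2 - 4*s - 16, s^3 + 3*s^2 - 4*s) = s + 4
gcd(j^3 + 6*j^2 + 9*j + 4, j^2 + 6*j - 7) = 1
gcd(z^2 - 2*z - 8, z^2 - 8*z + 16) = z - 4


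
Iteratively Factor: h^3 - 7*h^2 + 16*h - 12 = (h - 3)*(h^2 - 4*h + 4) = (h - 3)*(h - 2)*(h - 2)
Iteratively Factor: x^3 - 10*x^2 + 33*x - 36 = (x - 3)*(x^2 - 7*x + 12) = (x - 3)^2*(x - 4)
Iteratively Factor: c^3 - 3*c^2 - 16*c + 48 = (c + 4)*(c^2 - 7*c + 12) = (c - 4)*(c + 4)*(c - 3)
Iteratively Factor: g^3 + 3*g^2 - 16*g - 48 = (g + 3)*(g^2 - 16) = (g + 3)*(g + 4)*(g - 4)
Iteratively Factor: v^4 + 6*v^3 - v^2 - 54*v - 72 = (v + 4)*(v^3 + 2*v^2 - 9*v - 18) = (v + 2)*(v + 4)*(v^2 - 9) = (v - 3)*(v + 2)*(v + 4)*(v + 3)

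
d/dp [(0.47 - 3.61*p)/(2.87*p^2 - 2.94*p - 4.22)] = (10.3607*p^2 - 2.6978*p + 16.616)/(8.2369*p^4 - 16.8756*p^3 - 15.5792*p^2 + 24.8136*p + 17.8084)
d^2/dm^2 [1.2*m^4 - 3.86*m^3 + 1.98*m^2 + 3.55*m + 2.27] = 14.4*m^2 - 23.16*m + 3.96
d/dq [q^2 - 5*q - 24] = 2*q - 5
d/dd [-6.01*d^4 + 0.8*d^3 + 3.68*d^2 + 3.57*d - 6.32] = -24.04*d^3 + 2.4*d^2 + 7.36*d + 3.57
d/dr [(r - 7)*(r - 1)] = 2*r - 8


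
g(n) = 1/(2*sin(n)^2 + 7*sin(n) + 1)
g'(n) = (-4*sin(n)*cos(n) - 7*cos(n))/(2*sin(n)^2 + 7*sin(n) + 1)^2 = -(4*sin(n) + 7)*cos(n)/(7*sin(n) - cos(2*n) + 2)^2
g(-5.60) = 0.16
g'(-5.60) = -0.19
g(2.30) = 0.14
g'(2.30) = 0.12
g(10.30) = -0.31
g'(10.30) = 0.25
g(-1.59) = -0.25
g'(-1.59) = 0.00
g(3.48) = -0.91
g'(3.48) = 4.39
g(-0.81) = -0.33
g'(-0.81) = -0.31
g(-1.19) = -0.26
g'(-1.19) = -0.09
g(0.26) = 0.34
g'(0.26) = -0.90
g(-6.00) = 0.32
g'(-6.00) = -0.80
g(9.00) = 0.24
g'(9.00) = 0.44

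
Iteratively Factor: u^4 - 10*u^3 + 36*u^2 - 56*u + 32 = (u - 4)*(u^3 - 6*u^2 + 12*u - 8) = (u - 4)*(u - 2)*(u^2 - 4*u + 4) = (u - 4)*(u - 2)^2*(u - 2)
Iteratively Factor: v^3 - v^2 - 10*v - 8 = (v + 2)*(v^2 - 3*v - 4) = (v + 1)*(v + 2)*(v - 4)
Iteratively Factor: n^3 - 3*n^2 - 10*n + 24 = (n - 4)*(n^2 + n - 6) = (n - 4)*(n + 3)*(n - 2)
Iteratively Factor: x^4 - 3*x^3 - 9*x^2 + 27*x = (x + 3)*(x^3 - 6*x^2 + 9*x) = (x - 3)*(x + 3)*(x^2 - 3*x) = (x - 3)^2*(x + 3)*(x)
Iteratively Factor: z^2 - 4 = (z - 2)*(z + 2)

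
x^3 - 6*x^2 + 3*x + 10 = (x - 5)*(x - 2)*(x + 1)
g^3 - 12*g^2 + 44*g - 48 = (g - 6)*(g - 4)*(g - 2)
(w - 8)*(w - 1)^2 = w^3 - 10*w^2 + 17*w - 8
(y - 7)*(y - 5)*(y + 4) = y^3 - 8*y^2 - 13*y + 140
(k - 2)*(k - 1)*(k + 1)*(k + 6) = k^4 + 4*k^3 - 13*k^2 - 4*k + 12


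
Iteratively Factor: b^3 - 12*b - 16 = (b + 2)*(b^2 - 2*b - 8) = (b + 2)^2*(b - 4)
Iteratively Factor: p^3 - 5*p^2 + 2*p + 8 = (p + 1)*(p^2 - 6*p + 8) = (p - 2)*(p + 1)*(p - 4)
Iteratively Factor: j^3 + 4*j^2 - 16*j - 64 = (j - 4)*(j^2 + 8*j + 16) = (j - 4)*(j + 4)*(j + 4)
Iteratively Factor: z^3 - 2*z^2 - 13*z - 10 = (z + 2)*(z^2 - 4*z - 5) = (z + 1)*(z + 2)*(z - 5)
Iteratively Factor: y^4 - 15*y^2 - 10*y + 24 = (y + 2)*(y^3 - 2*y^2 - 11*y + 12) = (y - 4)*(y + 2)*(y^2 + 2*y - 3) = (y - 4)*(y + 2)*(y + 3)*(y - 1)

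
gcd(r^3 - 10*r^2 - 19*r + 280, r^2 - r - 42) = r - 7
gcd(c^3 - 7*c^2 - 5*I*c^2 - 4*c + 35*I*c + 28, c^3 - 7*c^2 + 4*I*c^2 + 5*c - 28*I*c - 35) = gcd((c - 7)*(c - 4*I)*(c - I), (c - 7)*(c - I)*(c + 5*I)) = c^2 + c*(-7 - I) + 7*I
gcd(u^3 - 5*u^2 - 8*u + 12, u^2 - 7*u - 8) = 1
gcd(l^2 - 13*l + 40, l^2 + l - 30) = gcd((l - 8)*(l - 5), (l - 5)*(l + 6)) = l - 5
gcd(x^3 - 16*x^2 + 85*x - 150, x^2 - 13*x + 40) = x - 5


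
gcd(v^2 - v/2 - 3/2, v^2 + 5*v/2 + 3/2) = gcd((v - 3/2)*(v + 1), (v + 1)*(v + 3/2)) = v + 1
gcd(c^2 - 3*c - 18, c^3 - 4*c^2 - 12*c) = c - 6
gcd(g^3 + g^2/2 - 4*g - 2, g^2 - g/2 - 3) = g - 2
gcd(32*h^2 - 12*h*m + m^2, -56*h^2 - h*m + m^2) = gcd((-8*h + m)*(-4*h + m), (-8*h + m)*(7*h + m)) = 8*h - m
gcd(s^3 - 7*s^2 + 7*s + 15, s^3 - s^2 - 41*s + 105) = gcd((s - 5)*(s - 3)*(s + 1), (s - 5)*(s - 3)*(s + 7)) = s^2 - 8*s + 15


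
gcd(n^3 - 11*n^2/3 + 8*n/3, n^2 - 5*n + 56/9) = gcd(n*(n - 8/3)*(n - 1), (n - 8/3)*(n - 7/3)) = n - 8/3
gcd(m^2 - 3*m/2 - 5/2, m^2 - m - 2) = m + 1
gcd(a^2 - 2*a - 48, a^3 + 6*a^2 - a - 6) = a + 6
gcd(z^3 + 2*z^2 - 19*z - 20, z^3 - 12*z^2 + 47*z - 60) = z - 4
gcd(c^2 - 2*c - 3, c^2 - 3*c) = c - 3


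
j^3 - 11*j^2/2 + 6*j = j*(j - 4)*(j - 3/2)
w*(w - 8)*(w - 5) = w^3 - 13*w^2 + 40*w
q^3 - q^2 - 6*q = q*(q - 3)*(q + 2)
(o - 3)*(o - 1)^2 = o^3 - 5*o^2 + 7*o - 3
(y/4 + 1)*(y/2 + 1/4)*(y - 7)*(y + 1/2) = y^4/8 - y^3/4 - 123*y^2/32 - 115*y/32 - 7/8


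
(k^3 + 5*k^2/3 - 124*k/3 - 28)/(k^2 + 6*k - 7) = (k^2 - 16*k/3 - 4)/(k - 1)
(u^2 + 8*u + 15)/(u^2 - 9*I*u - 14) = (u^2 + 8*u + 15)/(u^2 - 9*I*u - 14)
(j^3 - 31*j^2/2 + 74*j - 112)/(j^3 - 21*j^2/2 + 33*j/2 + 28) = (j - 4)/(j + 1)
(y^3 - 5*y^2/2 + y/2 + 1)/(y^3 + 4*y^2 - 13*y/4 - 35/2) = 2*(2*y^2 - y - 1)/(4*y^2 + 24*y + 35)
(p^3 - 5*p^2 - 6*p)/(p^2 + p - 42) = p*(p + 1)/(p + 7)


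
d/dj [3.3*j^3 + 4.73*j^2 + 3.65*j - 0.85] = 9.9*j^2 + 9.46*j + 3.65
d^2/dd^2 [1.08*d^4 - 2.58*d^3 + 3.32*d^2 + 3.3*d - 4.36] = 12.96*d^2 - 15.48*d + 6.64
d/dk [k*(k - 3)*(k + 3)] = 3*k^2 - 9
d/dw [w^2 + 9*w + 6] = 2*w + 9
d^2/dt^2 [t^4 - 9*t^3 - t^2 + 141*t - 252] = 12*t^2 - 54*t - 2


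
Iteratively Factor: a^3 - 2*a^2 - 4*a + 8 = (a - 2)*(a^2 - 4) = (a - 2)*(a + 2)*(a - 2)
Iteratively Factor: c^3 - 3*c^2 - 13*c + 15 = (c + 3)*(c^2 - 6*c + 5) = (c - 5)*(c + 3)*(c - 1)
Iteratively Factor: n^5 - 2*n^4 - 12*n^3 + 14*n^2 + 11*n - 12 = (n + 3)*(n^4 - 5*n^3 + 3*n^2 + 5*n - 4) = (n - 1)*(n + 3)*(n^3 - 4*n^2 - n + 4) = (n - 1)*(n + 1)*(n + 3)*(n^2 - 5*n + 4) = (n - 1)^2*(n + 1)*(n + 3)*(n - 4)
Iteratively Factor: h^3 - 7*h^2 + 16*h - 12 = (h - 3)*(h^2 - 4*h + 4) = (h - 3)*(h - 2)*(h - 2)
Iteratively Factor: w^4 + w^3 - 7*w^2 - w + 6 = (w - 2)*(w^3 + 3*w^2 - w - 3) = (w - 2)*(w + 1)*(w^2 + 2*w - 3) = (w - 2)*(w - 1)*(w + 1)*(w + 3)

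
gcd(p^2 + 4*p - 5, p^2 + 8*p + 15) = p + 5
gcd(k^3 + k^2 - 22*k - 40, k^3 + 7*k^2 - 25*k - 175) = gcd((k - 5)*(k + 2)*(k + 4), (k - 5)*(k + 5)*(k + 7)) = k - 5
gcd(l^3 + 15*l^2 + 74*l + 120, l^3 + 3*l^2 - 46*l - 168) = l^2 + 10*l + 24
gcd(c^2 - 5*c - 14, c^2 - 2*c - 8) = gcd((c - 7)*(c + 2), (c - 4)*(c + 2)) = c + 2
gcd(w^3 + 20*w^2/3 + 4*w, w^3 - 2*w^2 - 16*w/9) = w^2 + 2*w/3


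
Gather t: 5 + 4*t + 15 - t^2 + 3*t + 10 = -t^2 + 7*t + 30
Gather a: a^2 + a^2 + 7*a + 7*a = 2*a^2 + 14*a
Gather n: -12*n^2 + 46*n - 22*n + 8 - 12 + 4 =-12*n^2 + 24*n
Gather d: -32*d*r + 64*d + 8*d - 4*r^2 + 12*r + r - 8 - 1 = d*(72 - 32*r) - 4*r^2 + 13*r - 9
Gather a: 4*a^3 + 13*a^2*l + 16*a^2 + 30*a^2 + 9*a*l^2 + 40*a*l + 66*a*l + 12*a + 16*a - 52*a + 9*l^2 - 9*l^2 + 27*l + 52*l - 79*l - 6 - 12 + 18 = 4*a^3 + a^2*(13*l + 46) + a*(9*l^2 + 106*l - 24)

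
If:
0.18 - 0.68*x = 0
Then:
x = 0.26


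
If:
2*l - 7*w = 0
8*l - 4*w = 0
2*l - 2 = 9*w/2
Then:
No Solution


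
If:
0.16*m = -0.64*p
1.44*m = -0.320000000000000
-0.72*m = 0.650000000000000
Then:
No Solution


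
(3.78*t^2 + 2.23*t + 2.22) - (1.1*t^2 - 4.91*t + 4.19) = 2.68*t^2 + 7.14*t - 1.97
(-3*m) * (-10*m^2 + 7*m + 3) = 30*m^3 - 21*m^2 - 9*m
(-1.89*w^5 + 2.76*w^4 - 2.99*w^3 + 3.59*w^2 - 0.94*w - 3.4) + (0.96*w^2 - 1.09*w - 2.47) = -1.89*w^5 + 2.76*w^4 - 2.99*w^3 + 4.55*w^2 - 2.03*w - 5.87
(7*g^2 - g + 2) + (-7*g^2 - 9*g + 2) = 4 - 10*g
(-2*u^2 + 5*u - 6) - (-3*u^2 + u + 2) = u^2 + 4*u - 8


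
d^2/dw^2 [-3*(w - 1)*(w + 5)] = -6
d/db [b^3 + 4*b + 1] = 3*b^2 + 4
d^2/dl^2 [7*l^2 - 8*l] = 14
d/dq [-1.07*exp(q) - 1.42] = -1.07*exp(q)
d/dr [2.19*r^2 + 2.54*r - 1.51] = 4.38*r + 2.54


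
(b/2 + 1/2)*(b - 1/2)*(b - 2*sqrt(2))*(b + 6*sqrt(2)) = b^4/2 + b^3/4 + 2*sqrt(2)*b^3 - 49*b^2/4 + sqrt(2)*b^2 - 6*b - sqrt(2)*b + 6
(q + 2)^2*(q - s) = q^3 - q^2*s + 4*q^2 - 4*q*s + 4*q - 4*s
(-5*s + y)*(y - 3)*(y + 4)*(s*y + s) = -5*s^2*y^3 - 10*s^2*y^2 + 55*s^2*y + 60*s^2 + s*y^4 + 2*s*y^3 - 11*s*y^2 - 12*s*y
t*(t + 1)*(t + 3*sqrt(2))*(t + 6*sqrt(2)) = t^4 + t^3 + 9*sqrt(2)*t^3 + 9*sqrt(2)*t^2 + 36*t^2 + 36*t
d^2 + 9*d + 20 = (d + 4)*(d + 5)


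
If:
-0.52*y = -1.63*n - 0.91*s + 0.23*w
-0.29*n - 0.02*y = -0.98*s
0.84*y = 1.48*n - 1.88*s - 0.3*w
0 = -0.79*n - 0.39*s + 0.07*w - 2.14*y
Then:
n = 0.00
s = 0.00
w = 0.00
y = 0.00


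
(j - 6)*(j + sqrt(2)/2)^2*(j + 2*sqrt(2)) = j^4 - 6*j^3 + 3*sqrt(2)*j^3 - 18*sqrt(2)*j^2 + 9*j^2/2 - 27*j + sqrt(2)*j - 6*sqrt(2)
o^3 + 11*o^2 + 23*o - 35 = (o - 1)*(o + 5)*(o + 7)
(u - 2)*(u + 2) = u^2 - 4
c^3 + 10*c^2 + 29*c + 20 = (c + 1)*(c + 4)*(c + 5)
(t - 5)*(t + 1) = t^2 - 4*t - 5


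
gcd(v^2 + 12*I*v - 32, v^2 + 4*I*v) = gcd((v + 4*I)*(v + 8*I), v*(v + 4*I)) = v + 4*I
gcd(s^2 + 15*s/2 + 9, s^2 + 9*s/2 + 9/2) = s + 3/2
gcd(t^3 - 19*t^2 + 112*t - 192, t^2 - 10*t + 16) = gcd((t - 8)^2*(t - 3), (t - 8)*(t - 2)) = t - 8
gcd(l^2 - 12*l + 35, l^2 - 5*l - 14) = l - 7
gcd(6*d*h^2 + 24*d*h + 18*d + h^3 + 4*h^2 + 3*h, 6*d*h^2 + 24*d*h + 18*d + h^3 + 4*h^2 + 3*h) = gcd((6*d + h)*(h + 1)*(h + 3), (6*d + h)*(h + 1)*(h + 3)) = 6*d*h^2 + 24*d*h + 18*d + h^3 + 4*h^2 + 3*h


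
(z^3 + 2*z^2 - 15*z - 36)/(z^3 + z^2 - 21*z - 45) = (z - 4)/(z - 5)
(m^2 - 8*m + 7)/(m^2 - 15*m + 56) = (m - 1)/(m - 8)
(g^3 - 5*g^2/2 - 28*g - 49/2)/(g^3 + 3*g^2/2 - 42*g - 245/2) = (g + 1)/(g + 5)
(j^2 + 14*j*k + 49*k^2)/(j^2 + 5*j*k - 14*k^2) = (j + 7*k)/(j - 2*k)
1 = 1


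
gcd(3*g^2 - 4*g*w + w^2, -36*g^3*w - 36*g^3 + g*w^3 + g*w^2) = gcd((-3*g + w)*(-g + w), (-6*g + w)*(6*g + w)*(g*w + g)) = 1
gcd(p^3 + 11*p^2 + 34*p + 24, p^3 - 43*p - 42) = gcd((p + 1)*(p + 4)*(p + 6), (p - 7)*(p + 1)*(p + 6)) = p^2 + 7*p + 6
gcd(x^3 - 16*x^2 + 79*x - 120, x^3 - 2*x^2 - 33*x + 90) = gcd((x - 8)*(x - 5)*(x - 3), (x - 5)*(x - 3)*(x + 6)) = x^2 - 8*x + 15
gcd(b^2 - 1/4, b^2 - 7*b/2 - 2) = b + 1/2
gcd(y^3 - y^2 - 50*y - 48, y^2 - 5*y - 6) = y + 1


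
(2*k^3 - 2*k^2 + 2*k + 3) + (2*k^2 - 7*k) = 2*k^3 - 5*k + 3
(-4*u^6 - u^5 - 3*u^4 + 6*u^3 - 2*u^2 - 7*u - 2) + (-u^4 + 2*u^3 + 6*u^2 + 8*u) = -4*u^6 - u^5 - 4*u^4 + 8*u^3 + 4*u^2 + u - 2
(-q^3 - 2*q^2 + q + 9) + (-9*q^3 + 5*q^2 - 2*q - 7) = -10*q^3 + 3*q^2 - q + 2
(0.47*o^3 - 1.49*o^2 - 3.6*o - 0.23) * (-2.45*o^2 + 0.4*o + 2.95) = -1.1515*o^5 + 3.8385*o^4 + 9.6105*o^3 - 5.272*o^2 - 10.712*o - 0.6785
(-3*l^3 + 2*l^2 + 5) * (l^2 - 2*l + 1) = -3*l^5 + 8*l^4 - 7*l^3 + 7*l^2 - 10*l + 5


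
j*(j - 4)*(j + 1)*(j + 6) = j^4 + 3*j^3 - 22*j^2 - 24*j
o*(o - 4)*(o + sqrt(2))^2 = o^4 - 4*o^3 + 2*sqrt(2)*o^3 - 8*sqrt(2)*o^2 + 2*o^2 - 8*o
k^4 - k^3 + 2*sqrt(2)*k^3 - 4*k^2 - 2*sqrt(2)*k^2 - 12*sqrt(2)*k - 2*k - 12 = (k - 3)*(k + 2)*(k + sqrt(2))^2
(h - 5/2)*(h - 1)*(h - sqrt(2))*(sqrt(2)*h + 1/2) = sqrt(2)*h^4 - 7*sqrt(2)*h^3/2 - 3*h^3/2 + 2*sqrt(2)*h^2 + 21*h^2/4 - 15*h/4 + 7*sqrt(2)*h/4 - 5*sqrt(2)/4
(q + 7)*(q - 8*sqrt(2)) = q^2 - 8*sqrt(2)*q + 7*q - 56*sqrt(2)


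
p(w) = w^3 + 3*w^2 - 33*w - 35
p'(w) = 3*w^2 + 6*w - 33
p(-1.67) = 23.82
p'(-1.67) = -34.65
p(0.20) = -41.47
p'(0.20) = -31.68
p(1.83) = -79.21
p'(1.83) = -11.97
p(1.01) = -64.24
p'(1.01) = -23.88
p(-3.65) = 76.79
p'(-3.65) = -14.93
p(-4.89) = 81.18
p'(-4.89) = 9.40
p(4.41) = -36.42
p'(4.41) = 51.80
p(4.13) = -49.67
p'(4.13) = 42.95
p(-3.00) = 64.00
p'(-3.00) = -24.00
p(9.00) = 640.00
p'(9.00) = 264.00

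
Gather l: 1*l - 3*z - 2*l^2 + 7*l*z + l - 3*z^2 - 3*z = -2*l^2 + l*(7*z + 2) - 3*z^2 - 6*z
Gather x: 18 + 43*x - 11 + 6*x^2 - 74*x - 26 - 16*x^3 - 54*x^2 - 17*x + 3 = -16*x^3 - 48*x^2 - 48*x - 16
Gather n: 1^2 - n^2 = 1 - n^2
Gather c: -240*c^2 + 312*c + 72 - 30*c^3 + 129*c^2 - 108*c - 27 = -30*c^3 - 111*c^2 + 204*c + 45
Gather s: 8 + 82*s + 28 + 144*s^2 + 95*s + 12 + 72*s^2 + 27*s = 216*s^2 + 204*s + 48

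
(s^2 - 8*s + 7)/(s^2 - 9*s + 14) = (s - 1)/(s - 2)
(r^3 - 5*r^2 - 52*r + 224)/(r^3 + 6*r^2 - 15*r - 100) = (r^2 - r - 56)/(r^2 + 10*r + 25)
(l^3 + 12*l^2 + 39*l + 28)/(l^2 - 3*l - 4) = (l^2 + 11*l + 28)/(l - 4)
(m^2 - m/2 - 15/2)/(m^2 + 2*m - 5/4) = 2*(m - 3)/(2*m - 1)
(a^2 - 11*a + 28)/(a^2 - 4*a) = (a - 7)/a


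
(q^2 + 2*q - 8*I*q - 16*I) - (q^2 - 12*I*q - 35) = 2*q + 4*I*q + 35 - 16*I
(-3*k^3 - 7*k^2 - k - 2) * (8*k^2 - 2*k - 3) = -24*k^5 - 50*k^4 + 15*k^3 + 7*k^2 + 7*k + 6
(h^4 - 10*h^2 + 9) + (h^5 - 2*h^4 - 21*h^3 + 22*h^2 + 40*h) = h^5 - h^4 - 21*h^3 + 12*h^2 + 40*h + 9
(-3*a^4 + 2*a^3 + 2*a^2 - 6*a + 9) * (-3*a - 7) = 9*a^5 + 15*a^4 - 20*a^3 + 4*a^2 + 15*a - 63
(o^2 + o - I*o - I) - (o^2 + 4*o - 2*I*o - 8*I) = -3*o + I*o + 7*I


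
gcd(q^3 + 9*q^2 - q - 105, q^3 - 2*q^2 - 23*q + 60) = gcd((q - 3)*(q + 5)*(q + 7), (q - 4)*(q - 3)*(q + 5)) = q^2 + 2*q - 15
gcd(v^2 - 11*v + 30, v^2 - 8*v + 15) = v - 5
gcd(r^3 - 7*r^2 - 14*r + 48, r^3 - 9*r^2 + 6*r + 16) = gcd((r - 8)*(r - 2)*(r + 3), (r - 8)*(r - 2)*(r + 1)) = r^2 - 10*r + 16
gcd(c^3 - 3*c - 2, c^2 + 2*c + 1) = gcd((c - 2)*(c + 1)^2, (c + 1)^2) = c^2 + 2*c + 1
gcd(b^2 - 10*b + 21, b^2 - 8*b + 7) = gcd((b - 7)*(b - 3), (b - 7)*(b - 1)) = b - 7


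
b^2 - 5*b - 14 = (b - 7)*(b + 2)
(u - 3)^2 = u^2 - 6*u + 9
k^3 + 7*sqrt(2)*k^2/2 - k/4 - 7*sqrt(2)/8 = (k - 1/2)*(k + 1/2)*(k + 7*sqrt(2)/2)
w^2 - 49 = (w - 7)*(w + 7)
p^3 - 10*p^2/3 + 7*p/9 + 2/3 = (p - 3)*(p - 2/3)*(p + 1/3)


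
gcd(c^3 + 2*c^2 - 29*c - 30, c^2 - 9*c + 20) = c - 5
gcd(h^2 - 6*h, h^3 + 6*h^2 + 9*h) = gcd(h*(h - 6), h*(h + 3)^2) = h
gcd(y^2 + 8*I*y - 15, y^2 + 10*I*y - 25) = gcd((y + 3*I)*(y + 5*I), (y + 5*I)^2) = y + 5*I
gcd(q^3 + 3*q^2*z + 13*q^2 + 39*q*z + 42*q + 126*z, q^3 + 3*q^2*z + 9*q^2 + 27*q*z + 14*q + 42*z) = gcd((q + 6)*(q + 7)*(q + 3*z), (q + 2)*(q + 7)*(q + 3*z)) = q^2 + 3*q*z + 7*q + 21*z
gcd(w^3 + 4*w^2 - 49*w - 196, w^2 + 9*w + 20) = w + 4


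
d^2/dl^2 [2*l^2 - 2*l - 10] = 4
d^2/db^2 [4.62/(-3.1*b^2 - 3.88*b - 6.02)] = (88.7964*b^2 + 111.13872*b - 4.62*(6.2*b + 3.88)*(12.4*b + 7.76) + 172.43688)/(3.1*b^2 + 3.88*b + 6.02)^3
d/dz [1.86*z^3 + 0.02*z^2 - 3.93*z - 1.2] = 5.58*z^2 + 0.04*z - 3.93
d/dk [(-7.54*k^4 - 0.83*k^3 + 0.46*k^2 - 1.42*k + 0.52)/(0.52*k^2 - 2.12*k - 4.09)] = (-7.8416*k^5 + 47.5228*k^4 + 126.8736*k^3 + 9.9473*k^2 - 4.3036*k + 6.9102)/(0.2704*k^4 - 2.2048*k^3 + 0.240800000000001*k^2 + 17.3416*k + 16.7281)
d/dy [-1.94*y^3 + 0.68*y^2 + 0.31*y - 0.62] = -5.82*y^2 + 1.36*y + 0.31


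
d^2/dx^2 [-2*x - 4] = 0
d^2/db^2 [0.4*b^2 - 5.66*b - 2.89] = 0.800000000000000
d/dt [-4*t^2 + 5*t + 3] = 5 - 8*t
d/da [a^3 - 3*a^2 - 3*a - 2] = 3*a^2 - 6*a - 3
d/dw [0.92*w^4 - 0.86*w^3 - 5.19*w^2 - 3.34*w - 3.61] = 3.68*w^3 - 2.58*w^2 - 10.38*w - 3.34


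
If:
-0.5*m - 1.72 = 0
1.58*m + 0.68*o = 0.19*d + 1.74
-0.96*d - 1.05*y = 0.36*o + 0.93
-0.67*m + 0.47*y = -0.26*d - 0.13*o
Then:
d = 8.74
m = -3.44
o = 12.99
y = -13.33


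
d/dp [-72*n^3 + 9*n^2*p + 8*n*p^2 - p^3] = 9*n^2 + 16*n*p - 3*p^2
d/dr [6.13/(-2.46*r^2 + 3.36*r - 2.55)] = (30.1596*r - 20.5968)/(2.46*r^2 - 3.36*r + 2.55)^2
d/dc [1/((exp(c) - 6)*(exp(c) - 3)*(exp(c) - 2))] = (-(exp(c) - 6)*(exp(c) - 3) - (exp(c) - 6)*(exp(c) - 2) - (exp(c) - 3)*(exp(c) - 2))*exp(c)/((exp(c) - 6)^2*(exp(c) - 3)^2*(exp(c) - 2)^2)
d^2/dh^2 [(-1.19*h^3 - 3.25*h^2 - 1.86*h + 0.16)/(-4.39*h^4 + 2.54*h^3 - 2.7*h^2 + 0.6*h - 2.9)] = (45.867598*h^9 + 375.80595*h^8 + 128.086152*h^7 - 368.417196*h^6 - 13.9505039999998*h^5 - 1011.213072*h^4 - 104.99704*h^3 + 15.2826*h^2 - 32.85156*h + 63.5282)/(84.604519*h^12 - 146.853402*h^11 + 241.071582*h^10 - 231.716564*h^9 + 356.07669*h^8 - 303.85392*h^7 + 311.48412*h^6 - 181.026*h^5 + 203.6163*h^4 - 92.4882*h^3 + 71.253*h^2 - 15.138*h + 24.389)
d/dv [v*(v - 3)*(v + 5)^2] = 4*v^3 + 21*v^2 - 10*v - 75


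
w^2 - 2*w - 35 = (w - 7)*(w + 5)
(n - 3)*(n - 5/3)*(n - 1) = n^3 - 17*n^2/3 + 29*n/3 - 5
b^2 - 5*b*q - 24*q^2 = (b - 8*q)*(b + 3*q)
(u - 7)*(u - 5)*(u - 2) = u^3 - 14*u^2 + 59*u - 70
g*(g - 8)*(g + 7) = g^3 - g^2 - 56*g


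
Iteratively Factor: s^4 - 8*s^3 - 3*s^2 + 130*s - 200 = (s - 2)*(s^3 - 6*s^2 - 15*s + 100) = (s - 2)*(s + 4)*(s^2 - 10*s + 25) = (s - 5)*(s - 2)*(s + 4)*(s - 5)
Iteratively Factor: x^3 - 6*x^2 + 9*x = (x)*(x^2 - 6*x + 9) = x*(x - 3)*(x - 3)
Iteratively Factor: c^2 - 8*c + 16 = (c - 4)*(c - 4)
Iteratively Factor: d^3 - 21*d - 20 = (d - 5)*(d^2 + 5*d + 4) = (d - 5)*(d + 4)*(d + 1)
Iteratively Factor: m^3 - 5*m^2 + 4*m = (m - 4)*(m^2 - m) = (m - 4)*(m - 1)*(m)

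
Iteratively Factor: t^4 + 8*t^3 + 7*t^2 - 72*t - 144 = (t - 3)*(t^3 + 11*t^2 + 40*t + 48) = (t - 3)*(t + 3)*(t^2 + 8*t + 16) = (t - 3)*(t + 3)*(t + 4)*(t + 4)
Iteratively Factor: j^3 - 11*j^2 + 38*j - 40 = (j - 5)*(j^2 - 6*j + 8) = (j - 5)*(j - 4)*(j - 2)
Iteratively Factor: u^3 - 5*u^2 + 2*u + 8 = (u + 1)*(u^2 - 6*u + 8) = (u - 4)*(u + 1)*(u - 2)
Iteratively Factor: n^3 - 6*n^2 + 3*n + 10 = (n + 1)*(n^2 - 7*n + 10) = (n - 2)*(n + 1)*(n - 5)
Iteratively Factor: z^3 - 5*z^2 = (z)*(z^2 - 5*z) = z^2*(z - 5)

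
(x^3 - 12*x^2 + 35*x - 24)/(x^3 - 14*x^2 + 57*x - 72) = (x - 1)/(x - 3)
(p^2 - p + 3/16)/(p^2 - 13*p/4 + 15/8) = (4*p - 1)/(2*(2*p - 5))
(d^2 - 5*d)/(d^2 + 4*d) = (d - 5)/(d + 4)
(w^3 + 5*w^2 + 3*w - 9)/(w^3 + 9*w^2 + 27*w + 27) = (w - 1)/(w + 3)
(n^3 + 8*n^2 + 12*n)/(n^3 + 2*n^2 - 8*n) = (n^2 + 8*n + 12)/(n^2 + 2*n - 8)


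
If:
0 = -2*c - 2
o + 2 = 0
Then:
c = -1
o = -2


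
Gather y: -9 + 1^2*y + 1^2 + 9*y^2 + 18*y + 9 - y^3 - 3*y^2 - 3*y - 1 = -y^3 + 6*y^2 + 16*y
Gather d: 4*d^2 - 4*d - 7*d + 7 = 4*d^2 - 11*d + 7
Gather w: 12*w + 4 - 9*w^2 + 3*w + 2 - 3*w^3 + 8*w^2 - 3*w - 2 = -3*w^3 - w^2 + 12*w + 4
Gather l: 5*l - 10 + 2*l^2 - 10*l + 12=2*l^2 - 5*l + 2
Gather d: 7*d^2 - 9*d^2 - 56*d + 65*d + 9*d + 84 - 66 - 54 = -2*d^2 + 18*d - 36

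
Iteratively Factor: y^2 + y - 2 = (y - 1)*(y + 2)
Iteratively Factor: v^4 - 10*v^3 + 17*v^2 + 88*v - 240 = (v - 4)*(v^3 - 6*v^2 - 7*v + 60) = (v - 5)*(v - 4)*(v^2 - v - 12) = (v - 5)*(v - 4)*(v + 3)*(v - 4)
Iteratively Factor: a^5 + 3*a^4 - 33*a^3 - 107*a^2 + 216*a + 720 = (a + 4)*(a^4 - a^3 - 29*a^2 + 9*a + 180) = (a - 3)*(a + 4)*(a^3 + 2*a^2 - 23*a - 60) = (a - 5)*(a - 3)*(a + 4)*(a^2 + 7*a + 12) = (a - 5)*(a - 3)*(a + 4)^2*(a + 3)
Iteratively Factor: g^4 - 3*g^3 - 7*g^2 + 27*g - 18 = (g - 2)*(g^3 - g^2 - 9*g + 9) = (g - 3)*(g - 2)*(g^2 + 2*g - 3) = (g - 3)*(g - 2)*(g + 3)*(g - 1)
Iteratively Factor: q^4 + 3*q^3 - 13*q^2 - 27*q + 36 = (q - 3)*(q^3 + 6*q^2 + 5*q - 12) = (q - 3)*(q + 3)*(q^2 + 3*q - 4) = (q - 3)*(q + 3)*(q + 4)*(q - 1)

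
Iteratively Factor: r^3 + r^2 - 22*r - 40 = (r + 4)*(r^2 - 3*r - 10) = (r - 5)*(r + 4)*(r + 2)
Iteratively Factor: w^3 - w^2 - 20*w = (w - 5)*(w^2 + 4*w) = w*(w - 5)*(w + 4)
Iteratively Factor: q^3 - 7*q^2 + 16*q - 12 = (q - 2)*(q^2 - 5*q + 6) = (q - 2)^2*(q - 3)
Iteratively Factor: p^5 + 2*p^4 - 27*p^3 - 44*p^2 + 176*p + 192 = (p - 4)*(p^4 + 6*p^3 - 3*p^2 - 56*p - 48) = (p - 4)*(p + 4)*(p^3 + 2*p^2 - 11*p - 12) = (p - 4)*(p + 4)^2*(p^2 - 2*p - 3) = (p - 4)*(p + 1)*(p + 4)^2*(p - 3)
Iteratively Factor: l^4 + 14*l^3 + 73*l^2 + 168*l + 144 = (l + 4)*(l^3 + 10*l^2 + 33*l + 36) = (l + 4)^2*(l^2 + 6*l + 9) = (l + 3)*(l + 4)^2*(l + 3)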